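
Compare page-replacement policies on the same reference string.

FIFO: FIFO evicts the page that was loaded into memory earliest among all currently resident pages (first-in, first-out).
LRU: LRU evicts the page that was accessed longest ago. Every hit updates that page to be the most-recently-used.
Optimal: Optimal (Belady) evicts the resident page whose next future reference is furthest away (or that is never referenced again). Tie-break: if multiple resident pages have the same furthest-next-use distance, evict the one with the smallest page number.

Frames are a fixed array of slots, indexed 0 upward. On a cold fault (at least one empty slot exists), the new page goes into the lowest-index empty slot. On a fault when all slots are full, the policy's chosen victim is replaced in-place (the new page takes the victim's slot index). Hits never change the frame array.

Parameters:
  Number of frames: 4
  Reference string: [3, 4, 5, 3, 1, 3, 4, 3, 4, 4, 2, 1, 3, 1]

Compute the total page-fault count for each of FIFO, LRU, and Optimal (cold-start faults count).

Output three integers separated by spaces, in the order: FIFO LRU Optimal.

--- FIFO ---
  step 0: ref 3 -> FAULT, frames=[3,-,-,-] (faults so far: 1)
  step 1: ref 4 -> FAULT, frames=[3,4,-,-] (faults so far: 2)
  step 2: ref 5 -> FAULT, frames=[3,4,5,-] (faults so far: 3)
  step 3: ref 3 -> HIT, frames=[3,4,5,-] (faults so far: 3)
  step 4: ref 1 -> FAULT, frames=[3,4,5,1] (faults so far: 4)
  step 5: ref 3 -> HIT, frames=[3,4,5,1] (faults so far: 4)
  step 6: ref 4 -> HIT, frames=[3,4,5,1] (faults so far: 4)
  step 7: ref 3 -> HIT, frames=[3,4,5,1] (faults so far: 4)
  step 8: ref 4 -> HIT, frames=[3,4,5,1] (faults so far: 4)
  step 9: ref 4 -> HIT, frames=[3,4,5,1] (faults so far: 4)
  step 10: ref 2 -> FAULT, evict 3, frames=[2,4,5,1] (faults so far: 5)
  step 11: ref 1 -> HIT, frames=[2,4,5,1] (faults so far: 5)
  step 12: ref 3 -> FAULT, evict 4, frames=[2,3,5,1] (faults so far: 6)
  step 13: ref 1 -> HIT, frames=[2,3,5,1] (faults so far: 6)
  FIFO total faults: 6
--- LRU ---
  step 0: ref 3 -> FAULT, frames=[3,-,-,-] (faults so far: 1)
  step 1: ref 4 -> FAULT, frames=[3,4,-,-] (faults so far: 2)
  step 2: ref 5 -> FAULT, frames=[3,4,5,-] (faults so far: 3)
  step 3: ref 3 -> HIT, frames=[3,4,5,-] (faults so far: 3)
  step 4: ref 1 -> FAULT, frames=[3,4,5,1] (faults so far: 4)
  step 5: ref 3 -> HIT, frames=[3,4,5,1] (faults so far: 4)
  step 6: ref 4 -> HIT, frames=[3,4,5,1] (faults so far: 4)
  step 7: ref 3 -> HIT, frames=[3,4,5,1] (faults so far: 4)
  step 8: ref 4 -> HIT, frames=[3,4,5,1] (faults so far: 4)
  step 9: ref 4 -> HIT, frames=[3,4,5,1] (faults so far: 4)
  step 10: ref 2 -> FAULT, evict 5, frames=[3,4,2,1] (faults so far: 5)
  step 11: ref 1 -> HIT, frames=[3,4,2,1] (faults so far: 5)
  step 12: ref 3 -> HIT, frames=[3,4,2,1] (faults so far: 5)
  step 13: ref 1 -> HIT, frames=[3,4,2,1] (faults so far: 5)
  LRU total faults: 5
--- Optimal ---
  step 0: ref 3 -> FAULT, frames=[3,-,-,-] (faults so far: 1)
  step 1: ref 4 -> FAULT, frames=[3,4,-,-] (faults so far: 2)
  step 2: ref 5 -> FAULT, frames=[3,4,5,-] (faults so far: 3)
  step 3: ref 3 -> HIT, frames=[3,4,5,-] (faults so far: 3)
  step 4: ref 1 -> FAULT, frames=[3,4,5,1] (faults so far: 4)
  step 5: ref 3 -> HIT, frames=[3,4,5,1] (faults so far: 4)
  step 6: ref 4 -> HIT, frames=[3,4,5,1] (faults so far: 4)
  step 7: ref 3 -> HIT, frames=[3,4,5,1] (faults so far: 4)
  step 8: ref 4 -> HIT, frames=[3,4,5,1] (faults so far: 4)
  step 9: ref 4 -> HIT, frames=[3,4,5,1] (faults so far: 4)
  step 10: ref 2 -> FAULT, evict 4, frames=[3,2,5,1] (faults so far: 5)
  step 11: ref 1 -> HIT, frames=[3,2,5,1] (faults so far: 5)
  step 12: ref 3 -> HIT, frames=[3,2,5,1] (faults so far: 5)
  step 13: ref 1 -> HIT, frames=[3,2,5,1] (faults so far: 5)
  Optimal total faults: 5

Answer: 6 5 5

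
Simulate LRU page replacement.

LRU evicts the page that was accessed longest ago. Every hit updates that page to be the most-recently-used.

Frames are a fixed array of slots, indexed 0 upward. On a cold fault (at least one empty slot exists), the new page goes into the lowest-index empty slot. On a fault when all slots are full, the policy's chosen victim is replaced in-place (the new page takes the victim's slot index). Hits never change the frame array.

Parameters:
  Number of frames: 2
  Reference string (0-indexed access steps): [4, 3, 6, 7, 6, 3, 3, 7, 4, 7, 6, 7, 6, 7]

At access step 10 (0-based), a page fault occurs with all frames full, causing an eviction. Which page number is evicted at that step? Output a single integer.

Answer: 4

Derivation:
Step 0: ref 4 -> FAULT, frames=[4,-]
Step 1: ref 3 -> FAULT, frames=[4,3]
Step 2: ref 6 -> FAULT, evict 4, frames=[6,3]
Step 3: ref 7 -> FAULT, evict 3, frames=[6,7]
Step 4: ref 6 -> HIT, frames=[6,7]
Step 5: ref 3 -> FAULT, evict 7, frames=[6,3]
Step 6: ref 3 -> HIT, frames=[6,3]
Step 7: ref 7 -> FAULT, evict 6, frames=[7,3]
Step 8: ref 4 -> FAULT, evict 3, frames=[7,4]
Step 9: ref 7 -> HIT, frames=[7,4]
Step 10: ref 6 -> FAULT, evict 4, frames=[7,6]
At step 10: evicted page 4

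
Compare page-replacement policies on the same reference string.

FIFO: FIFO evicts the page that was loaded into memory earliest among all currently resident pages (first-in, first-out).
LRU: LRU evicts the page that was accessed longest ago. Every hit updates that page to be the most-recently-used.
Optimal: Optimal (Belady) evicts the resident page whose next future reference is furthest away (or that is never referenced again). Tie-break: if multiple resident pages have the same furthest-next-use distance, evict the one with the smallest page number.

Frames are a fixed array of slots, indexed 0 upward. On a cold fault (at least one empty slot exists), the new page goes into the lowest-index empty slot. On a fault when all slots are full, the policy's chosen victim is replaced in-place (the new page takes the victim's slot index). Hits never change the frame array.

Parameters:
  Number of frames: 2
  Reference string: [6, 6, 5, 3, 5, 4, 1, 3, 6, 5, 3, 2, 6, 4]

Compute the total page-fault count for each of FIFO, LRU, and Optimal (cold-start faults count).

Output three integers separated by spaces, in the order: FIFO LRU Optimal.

--- FIFO ---
  step 0: ref 6 -> FAULT, frames=[6,-] (faults so far: 1)
  step 1: ref 6 -> HIT, frames=[6,-] (faults so far: 1)
  step 2: ref 5 -> FAULT, frames=[6,5] (faults so far: 2)
  step 3: ref 3 -> FAULT, evict 6, frames=[3,5] (faults so far: 3)
  step 4: ref 5 -> HIT, frames=[3,5] (faults so far: 3)
  step 5: ref 4 -> FAULT, evict 5, frames=[3,4] (faults so far: 4)
  step 6: ref 1 -> FAULT, evict 3, frames=[1,4] (faults so far: 5)
  step 7: ref 3 -> FAULT, evict 4, frames=[1,3] (faults so far: 6)
  step 8: ref 6 -> FAULT, evict 1, frames=[6,3] (faults so far: 7)
  step 9: ref 5 -> FAULT, evict 3, frames=[6,5] (faults so far: 8)
  step 10: ref 3 -> FAULT, evict 6, frames=[3,5] (faults so far: 9)
  step 11: ref 2 -> FAULT, evict 5, frames=[3,2] (faults so far: 10)
  step 12: ref 6 -> FAULT, evict 3, frames=[6,2] (faults so far: 11)
  step 13: ref 4 -> FAULT, evict 2, frames=[6,4] (faults so far: 12)
  FIFO total faults: 12
--- LRU ---
  step 0: ref 6 -> FAULT, frames=[6,-] (faults so far: 1)
  step 1: ref 6 -> HIT, frames=[6,-] (faults so far: 1)
  step 2: ref 5 -> FAULT, frames=[6,5] (faults so far: 2)
  step 3: ref 3 -> FAULT, evict 6, frames=[3,5] (faults so far: 3)
  step 4: ref 5 -> HIT, frames=[3,5] (faults so far: 3)
  step 5: ref 4 -> FAULT, evict 3, frames=[4,5] (faults so far: 4)
  step 6: ref 1 -> FAULT, evict 5, frames=[4,1] (faults so far: 5)
  step 7: ref 3 -> FAULT, evict 4, frames=[3,1] (faults so far: 6)
  step 8: ref 6 -> FAULT, evict 1, frames=[3,6] (faults so far: 7)
  step 9: ref 5 -> FAULT, evict 3, frames=[5,6] (faults so far: 8)
  step 10: ref 3 -> FAULT, evict 6, frames=[5,3] (faults so far: 9)
  step 11: ref 2 -> FAULT, evict 5, frames=[2,3] (faults so far: 10)
  step 12: ref 6 -> FAULT, evict 3, frames=[2,6] (faults so far: 11)
  step 13: ref 4 -> FAULT, evict 2, frames=[4,6] (faults so far: 12)
  LRU total faults: 12
--- Optimal ---
  step 0: ref 6 -> FAULT, frames=[6,-] (faults so far: 1)
  step 1: ref 6 -> HIT, frames=[6,-] (faults so far: 1)
  step 2: ref 5 -> FAULT, frames=[6,5] (faults so far: 2)
  step 3: ref 3 -> FAULT, evict 6, frames=[3,5] (faults so far: 3)
  step 4: ref 5 -> HIT, frames=[3,5] (faults so far: 3)
  step 5: ref 4 -> FAULT, evict 5, frames=[3,4] (faults so far: 4)
  step 6: ref 1 -> FAULT, evict 4, frames=[3,1] (faults so far: 5)
  step 7: ref 3 -> HIT, frames=[3,1] (faults so far: 5)
  step 8: ref 6 -> FAULT, evict 1, frames=[3,6] (faults so far: 6)
  step 9: ref 5 -> FAULT, evict 6, frames=[3,5] (faults so far: 7)
  step 10: ref 3 -> HIT, frames=[3,5] (faults so far: 7)
  step 11: ref 2 -> FAULT, evict 3, frames=[2,5] (faults so far: 8)
  step 12: ref 6 -> FAULT, evict 2, frames=[6,5] (faults so far: 9)
  step 13: ref 4 -> FAULT, evict 5, frames=[6,4] (faults so far: 10)
  Optimal total faults: 10

Answer: 12 12 10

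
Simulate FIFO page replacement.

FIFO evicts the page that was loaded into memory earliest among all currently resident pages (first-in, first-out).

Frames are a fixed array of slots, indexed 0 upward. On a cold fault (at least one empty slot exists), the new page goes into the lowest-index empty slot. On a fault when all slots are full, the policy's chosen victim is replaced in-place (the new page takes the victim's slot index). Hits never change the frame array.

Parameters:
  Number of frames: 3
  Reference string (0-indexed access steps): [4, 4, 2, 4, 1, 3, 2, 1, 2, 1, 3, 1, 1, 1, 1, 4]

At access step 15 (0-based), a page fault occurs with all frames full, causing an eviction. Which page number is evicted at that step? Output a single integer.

Step 0: ref 4 -> FAULT, frames=[4,-,-]
Step 1: ref 4 -> HIT, frames=[4,-,-]
Step 2: ref 2 -> FAULT, frames=[4,2,-]
Step 3: ref 4 -> HIT, frames=[4,2,-]
Step 4: ref 1 -> FAULT, frames=[4,2,1]
Step 5: ref 3 -> FAULT, evict 4, frames=[3,2,1]
Step 6: ref 2 -> HIT, frames=[3,2,1]
Step 7: ref 1 -> HIT, frames=[3,2,1]
Step 8: ref 2 -> HIT, frames=[3,2,1]
Step 9: ref 1 -> HIT, frames=[3,2,1]
Step 10: ref 3 -> HIT, frames=[3,2,1]
Step 11: ref 1 -> HIT, frames=[3,2,1]
Step 12: ref 1 -> HIT, frames=[3,2,1]
Step 13: ref 1 -> HIT, frames=[3,2,1]
Step 14: ref 1 -> HIT, frames=[3,2,1]
Step 15: ref 4 -> FAULT, evict 2, frames=[3,4,1]
At step 15: evicted page 2

Answer: 2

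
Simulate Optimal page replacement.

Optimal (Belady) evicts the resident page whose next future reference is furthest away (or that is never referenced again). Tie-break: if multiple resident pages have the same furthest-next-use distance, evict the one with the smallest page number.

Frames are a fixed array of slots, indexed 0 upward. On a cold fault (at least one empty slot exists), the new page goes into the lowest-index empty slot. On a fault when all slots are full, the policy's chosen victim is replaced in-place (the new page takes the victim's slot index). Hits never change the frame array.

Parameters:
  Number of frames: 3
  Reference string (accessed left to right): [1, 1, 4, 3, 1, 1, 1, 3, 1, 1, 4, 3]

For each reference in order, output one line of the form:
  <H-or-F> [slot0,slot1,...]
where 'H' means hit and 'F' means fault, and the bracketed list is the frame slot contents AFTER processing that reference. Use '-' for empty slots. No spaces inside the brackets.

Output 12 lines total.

F [1,-,-]
H [1,-,-]
F [1,4,-]
F [1,4,3]
H [1,4,3]
H [1,4,3]
H [1,4,3]
H [1,4,3]
H [1,4,3]
H [1,4,3]
H [1,4,3]
H [1,4,3]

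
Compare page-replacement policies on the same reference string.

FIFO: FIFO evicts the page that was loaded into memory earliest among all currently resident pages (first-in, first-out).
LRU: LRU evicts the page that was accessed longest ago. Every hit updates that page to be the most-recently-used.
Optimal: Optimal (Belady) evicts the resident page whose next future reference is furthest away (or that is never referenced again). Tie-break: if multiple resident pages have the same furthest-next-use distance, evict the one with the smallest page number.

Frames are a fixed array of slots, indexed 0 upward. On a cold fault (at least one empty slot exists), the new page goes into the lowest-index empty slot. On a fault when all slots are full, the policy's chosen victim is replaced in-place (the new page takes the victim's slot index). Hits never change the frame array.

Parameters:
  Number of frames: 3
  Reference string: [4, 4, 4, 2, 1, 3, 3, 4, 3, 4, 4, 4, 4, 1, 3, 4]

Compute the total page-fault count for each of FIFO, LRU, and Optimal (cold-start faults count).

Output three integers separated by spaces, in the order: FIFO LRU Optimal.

--- FIFO ---
  step 0: ref 4 -> FAULT, frames=[4,-,-] (faults so far: 1)
  step 1: ref 4 -> HIT, frames=[4,-,-] (faults so far: 1)
  step 2: ref 4 -> HIT, frames=[4,-,-] (faults so far: 1)
  step 3: ref 2 -> FAULT, frames=[4,2,-] (faults so far: 2)
  step 4: ref 1 -> FAULT, frames=[4,2,1] (faults so far: 3)
  step 5: ref 3 -> FAULT, evict 4, frames=[3,2,1] (faults so far: 4)
  step 6: ref 3 -> HIT, frames=[3,2,1] (faults so far: 4)
  step 7: ref 4 -> FAULT, evict 2, frames=[3,4,1] (faults so far: 5)
  step 8: ref 3 -> HIT, frames=[3,4,1] (faults so far: 5)
  step 9: ref 4 -> HIT, frames=[3,4,1] (faults so far: 5)
  step 10: ref 4 -> HIT, frames=[3,4,1] (faults so far: 5)
  step 11: ref 4 -> HIT, frames=[3,4,1] (faults so far: 5)
  step 12: ref 4 -> HIT, frames=[3,4,1] (faults so far: 5)
  step 13: ref 1 -> HIT, frames=[3,4,1] (faults so far: 5)
  step 14: ref 3 -> HIT, frames=[3,4,1] (faults so far: 5)
  step 15: ref 4 -> HIT, frames=[3,4,1] (faults so far: 5)
  FIFO total faults: 5
--- LRU ---
  step 0: ref 4 -> FAULT, frames=[4,-,-] (faults so far: 1)
  step 1: ref 4 -> HIT, frames=[4,-,-] (faults so far: 1)
  step 2: ref 4 -> HIT, frames=[4,-,-] (faults so far: 1)
  step 3: ref 2 -> FAULT, frames=[4,2,-] (faults so far: 2)
  step 4: ref 1 -> FAULT, frames=[4,2,1] (faults so far: 3)
  step 5: ref 3 -> FAULT, evict 4, frames=[3,2,1] (faults so far: 4)
  step 6: ref 3 -> HIT, frames=[3,2,1] (faults so far: 4)
  step 7: ref 4 -> FAULT, evict 2, frames=[3,4,1] (faults so far: 5)
  step 8: ref 3 -> HIT, frames=[3,4,1] (faults so far: 5)
  step 9: ref 4 -> HIT, frames=[3,4,1] (faults so far: 5)
  step 10: ref 4 -> HIT, frames=[3,4,1] (faults so far: 5)
  step 11: ref 4 -> HIT, frames=[3,4,1] (faults so far: 5)
  step 12: ref 4 -> HIT, frames=[3,4,1] (faults so far: 5)
  step 13: ref 1 -> HIT, frames=[3,4,1] (faults so far: 5)
  step 14: ref 3 -> HIT, frames=[3,4,1] (faults so far: 5)
  step 15: ref 4 -> HIT, frames=[3,4,1] (faults so far: 5)
  LRU total faults: 5
--- Optimal ---
  step 0: ref 4 -> FAULT, frames=[4,-,-] (faults so far: 1)
  step 1: ref 4 -> HIT, frames=[4,-,-] (faults so far: 1)
  step 2: ref 4 -> HIT, frames=[4,-,-] (faults so far: 1)
  step 3: ref 2 -> FAULT, frames=[4,2,-] (faults so far: 2)
  step 4: ref 1 -> FAULT, frames=[4,2,1] (faults so far: 3)
  step 5: ref 3 -> FAULT, evict 2, frames=[4,3,1] (faults so far: 4)
  step 6: ref 3 -> HIT, frames=[4,3,1] (faults so far: 4)
  step 7: ref 4 -> HIT, frames=[4,3,1] (faults so far: 4)
  step 8: ref 3 -> HIT, frames=[4,3,1] (faults so far: 4)
  step 9: ref 4 -> HIT, frames=[4,3,1] (faults so far: 4)
  step 10: ref 4 -> HIT, frames=[4,3,1] (faults so far: 4)
  step 11: ref 4 -> HIT, frames=[4,3,1] (faults so far: 4)
  step 12: ref 4 -> HIT, frames=[4,3,1] (faults so far: 4)
  step 13: ref 1 -> HIT, frames=[4,3,1] (faults so far: 4)
  step 14: ref 3 -> HIT, frames=[4,3,1] (faults so far: 4)
  step 15: ref 4 -> HIT, frames=[4,3,1] (faults so far: 4)
  Optimal total faults: 4

Answer: 5 5 4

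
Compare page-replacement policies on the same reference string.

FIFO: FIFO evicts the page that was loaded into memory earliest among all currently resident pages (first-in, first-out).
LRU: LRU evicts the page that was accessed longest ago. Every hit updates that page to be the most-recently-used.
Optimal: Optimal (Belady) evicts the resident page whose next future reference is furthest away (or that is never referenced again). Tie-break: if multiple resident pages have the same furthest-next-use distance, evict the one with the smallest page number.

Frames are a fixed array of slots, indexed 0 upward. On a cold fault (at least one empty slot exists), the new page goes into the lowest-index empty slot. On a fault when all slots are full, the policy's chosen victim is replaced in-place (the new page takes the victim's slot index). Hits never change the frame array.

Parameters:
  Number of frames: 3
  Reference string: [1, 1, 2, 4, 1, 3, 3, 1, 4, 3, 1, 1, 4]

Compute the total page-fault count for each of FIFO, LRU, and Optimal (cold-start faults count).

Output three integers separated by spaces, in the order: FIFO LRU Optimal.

--- FIFO ---
  step 0: ref 1 -> FAULT, frames=[1,-,-] (faults so far: 1)
  step 1: ref 1 -> HIT, frames=[1,-,-] (faults so far: 1)
  step 2: ref 2 -> FAULT, frames=[1,2,-] (faults so far: 2)
  step 3: ref 4 -> FAULT, frames=[1,2,4] (faults so far: 3)
  step 4: ref 1 -> HIT, frames=[1,2,4] (faults so far: 3)
  step 5: ref 3 -> FAULT, evict 1, frames=[3,2,4] (faults so far: 4)
  step 6: ref 3 -> HIT, frames=[3,2,4] (faults so far: 4)
  step 7: ref 1 -> FAULT, evict 2, frames=[3,1,4] (faults so far: 5)
  step 8: ref 4 -> HIT, frames=[3,1,4] (faults so far: 5)
  step 9: ref 3 -> HIT, frames=[3,1,4] (faults so far: 5)
  step 10: ref 1 -> HIT, frames=[3,1,4] (faults so far: 5)
  step 11: ref 1 -> HIT, frames=[3,1,4] (faults so far: 5)
  step 12: ref 4 -> HIT, frames=[3,1,4] (faults so far: 5)
  FIFO total faults: 5
--- LRU ---
  step 0: ref 1 -> FAULT, frames=[1,-,-] (faults so far: 1)
  step 1: ref 1 -> HIT, frames=[1,-,-] (faults so far: 1)
  step 2: ref 2 -> FAULT, frames=[1,2,-] (faults so far: 2)
  step 3: ref 4 -> FAULT, frames=[1,2,4] (faults so far: 3)
  step 4: ref 1 -> HIT, frames=[1,2,4] (faults so far: 3)
  step 5: ref 3 -> FAULT, evict 2, frames=[1,3,4] (faults so far: 4)
  step 6: ref 3 -> HIT, frames=[1,3,4] (faults so far: 4)
  step 7: ref 1 -> HIT, frames=[1,3,4] (faults so far: 4)
  step 8: ref 4 -> HIT, frames=[1,3,4] (faults so far: 4)
  step 9: ref 3 -> HIT, frames=[1,3,4] (faults so far: 4)
  step 10: ref 1 -> HIT, frames=[1,3,4] (faults so far: 4)
  step 11: ref 1 -> HIT, frames=[1,3,4] (faults so far: 4)
  step 12: ref 4 -> HIT, frames=[1,3,4] (faults so far: 4)
  LRU total faults: 4
--- Optimal ---
  step 0: ref 1 -> FAULT, frames=[1,-,-] (faults so far: 1)
  step 1: ref 1 -> HIT, frames=[1,-,-] (faults so far: 1)
  step 2: ref 2 -> FAULT, frames=[1,2,-] (faults so far: 2)
  step 3: ref 4 -> FAULT, frames=[1,2,4] (faults so far: 3)
  step 4: ref 1 -> HIT, frames=[1,2,4] (faults so far: 3)
  step 5: ref 3 -> FAULT, evict 2, frames=[1,3,4] (faults so far: 4)
  step 6: ref 3 -> HIT, frames=[1,3,4] (faults so far: 4)
  step 7: ref 1 -> HIT, frames=[1,3,4] (faults so far: 4)
  step 8: ref 4 -> HIT, frames=[1,3,4] (faults so far: 4)
  step 9: ref 3 -> HIT, frames=[1,3,4] (faults so far: 4)
  step 10: ref 1 -> HIT, frames=[1,3,4] (faults so far: 4)
  step 11: ref 1 -> HIT, frames=[1,3,4] (faults so far: 4)
  step 12: ref 4 -> HIT, frames=[1,3,4] (faults so far: 4)
  Optimal total faults: 4

Answer: 5 4 4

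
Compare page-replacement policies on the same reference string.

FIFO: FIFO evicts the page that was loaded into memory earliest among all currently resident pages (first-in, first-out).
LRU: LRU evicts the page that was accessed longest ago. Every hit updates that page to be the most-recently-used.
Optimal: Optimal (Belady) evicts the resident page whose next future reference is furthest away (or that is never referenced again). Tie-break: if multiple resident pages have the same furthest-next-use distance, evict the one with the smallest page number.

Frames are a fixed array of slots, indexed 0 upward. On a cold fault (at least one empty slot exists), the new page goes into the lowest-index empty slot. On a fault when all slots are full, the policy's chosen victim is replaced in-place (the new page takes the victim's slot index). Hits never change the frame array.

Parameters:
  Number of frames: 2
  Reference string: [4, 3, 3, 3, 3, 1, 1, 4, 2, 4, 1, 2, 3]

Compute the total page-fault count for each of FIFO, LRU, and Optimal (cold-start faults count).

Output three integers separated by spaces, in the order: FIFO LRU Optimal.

--- FIFO ---
  step 0: ref 4 -> FAULT, frames=[4,-] (faults so far: 1)
  step 1: ref 3 -> FAULT, frames=[4,3] (faults so far: 2)
  step 2: ref 3 -> HIT, frames=[4,3] (faults so far: 2)
  step 3: ref 3 -> HIT, frames=[4,3] (faults so far: 2)
  step 4: ref 3 -> HIT, frames=[4,3] (faults so far: 2)
  step 5: ref 1 -> FAULT, evict 4, frames=[1,3] (faults so far: 3)
  step 6: ref 1 -> HIT, frames=[1,3] (faults so far: 3)
  step 7: ref 4 -> FAULT, evict 3, frames=[1,4] (faults so far: 4)
  step 8: ref 2 -> FAULT, evict 1, frames=[2,4] (faults so far: 5)
  step 9: ref 4 -> HIT, frames=[2,4] (faults so far: 5)
  step 10: ref 1 -> FAULT, evict 4, frames=[2,1] (faults so far: 6)
  step 11: ref 2 -> HIT, frames=[2,1] (faults so far: 6)
  step 12: ref 3 -> FAULT, evict 2, frames=[3,1] (faults so far: 7)
  FIFO total faults: 7
--- LRU ---
  step 0: ref 4 -> FAULT, frames=[4,-] (faults so far: 1)
  step 1: ref 3 -> FAULT, frames=[4,3] (faults so far: 2)
  step 2: ref 3 -> HIT, frames=[4,3] (faults so far: 2)
  step 3: ref 3 -> HIT, frames=[4,3] (faults so far: 2)
  step 4: ref 3 -> HIT, frames=[4,3] (faults so far: 2)
  step 5: ref 1 -> FAULT, evict 4, frames=[1,3] (faults so far: 3)
  step 6: ref 1 -> HIT, frames=[1,3] (faults so far: 3)
  step 7: ref 4 -> FAULT, evict 3, frames=[1,4] (faults so far: 4)
  step 8: ref 2 -> FAULT, evict 1, frames=[2,4] (faults so far: 5)
  step 9: ref 4 -> HIT, frames=[2,4] (faults so far: 5)
  step 10: ref 1 -> FAULT, evict 2, frames=[1,4] (faults so far: 6)
  step 11: ref 2 -> FAULT, evict 4, frames=[1,2] (faults so far: 7)
  step 12: ref 3 -> FAULT, evict 1, frames=[3,2] (faults so far: 8)
  LRU total faults: 8
--- Optimal ---
  step 0: ref 4 -> FAULT, frames=[4,-] (faults so far: 1)
  step 1: ref 3 -> FAULT, frames=[4,3] (faults so far: 2)
  step 2: ref 3 -> HIT, frames=[4,3] (faults so far: 2)
  step 3: ref 3 -> HIT, frames=[4,3] (faults so far: 2)
  step 4: ref 3 -> HIT, frames=[4,3] (faults so far: 2)
  step 5: ref 1 -> FAULT, evict 3, frames=[4,1] (faults so far: 3)
  step 6: ref 1 -> HIT, frames=[4,1] (faults so far: 3)
  step 7: ref 4 -> HIT, frames=[4,1] (faults so far: 3)
  step 8: ref 2 -> FAULT, evict 1, frames=[4,2] (faults so far: 4)
  step 9: ref 4 -> HIT, frames=[4,2] (faults so far: 4)
  step 10: ref 1 -> FAULT, evict 4, frames=[1,2] (faults so far: 5)
  step 11: ref 2 -> HIT, frames=[1,2] (faults so far: 5)
  step 12: ref 3 -> FAULT, evict 1, frames=[3,2] (faults so far: 6)
  Optimal total faults: 6

Answer: 7 8 6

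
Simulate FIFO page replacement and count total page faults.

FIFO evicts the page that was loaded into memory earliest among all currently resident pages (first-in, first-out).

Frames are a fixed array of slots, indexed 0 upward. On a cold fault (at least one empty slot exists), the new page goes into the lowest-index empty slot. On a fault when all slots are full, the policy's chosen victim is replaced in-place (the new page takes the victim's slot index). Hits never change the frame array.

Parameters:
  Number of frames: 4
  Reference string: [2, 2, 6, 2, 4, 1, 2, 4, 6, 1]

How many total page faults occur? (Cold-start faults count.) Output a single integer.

Answer: 4

Derivation:
Step 0: ref 2 → FAULT, frames=[2,-,-,-]
Step 1: ref 2 → HIT, frames=[2,-,-,-]
Step 2: ref 6 → FAULT, frames=[2,6,-,-]
Step 3: ref 2 → HIT, frames=[2,6,-,-]
Step 4: ref 4 → FAULT, frames=[2,6,4,-]
Step 5: ref 1 → FAULT, frames=[2,6,4,1]
Step 6: ref 2 → HIT, frames=[2,6,4,1]
Step 7: ref 4 → HIT, frames=[2,6,4,1]
Step 8: ref 6 → HIT, frames=[2,6,4,1]
Step 9: ref 1 → HIT, frames=[2,6,4,1]
Total faults: 4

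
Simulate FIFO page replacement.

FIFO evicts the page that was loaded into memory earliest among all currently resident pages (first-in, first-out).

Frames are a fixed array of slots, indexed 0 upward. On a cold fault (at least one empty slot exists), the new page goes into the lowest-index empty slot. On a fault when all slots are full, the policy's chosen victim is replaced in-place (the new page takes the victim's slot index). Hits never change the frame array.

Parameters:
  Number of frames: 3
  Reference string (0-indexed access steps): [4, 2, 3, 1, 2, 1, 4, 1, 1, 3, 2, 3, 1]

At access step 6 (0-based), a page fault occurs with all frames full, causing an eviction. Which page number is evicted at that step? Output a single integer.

Answer: 2

Derivation:
Step 0: ref 4 -> FAULT, frames=[4,-,-]
Step 1: ref 2 -> FAULT, frames=[4,2,-]
Step 2: ref 3 -> FAULT, frames=[4,2,3]
Step 3: ref 1 -> FAULT, evict 4, frames=[1,2,3]
Step 4: ref 2 -> HIT, frames=[1,2,3]
Step 5: ref 1 -> HIT, frames=[1,2,3]
Step 6: ref 4 -> FAULT, evict 2, frames=[1,4,3]
At step 6: evicted page 2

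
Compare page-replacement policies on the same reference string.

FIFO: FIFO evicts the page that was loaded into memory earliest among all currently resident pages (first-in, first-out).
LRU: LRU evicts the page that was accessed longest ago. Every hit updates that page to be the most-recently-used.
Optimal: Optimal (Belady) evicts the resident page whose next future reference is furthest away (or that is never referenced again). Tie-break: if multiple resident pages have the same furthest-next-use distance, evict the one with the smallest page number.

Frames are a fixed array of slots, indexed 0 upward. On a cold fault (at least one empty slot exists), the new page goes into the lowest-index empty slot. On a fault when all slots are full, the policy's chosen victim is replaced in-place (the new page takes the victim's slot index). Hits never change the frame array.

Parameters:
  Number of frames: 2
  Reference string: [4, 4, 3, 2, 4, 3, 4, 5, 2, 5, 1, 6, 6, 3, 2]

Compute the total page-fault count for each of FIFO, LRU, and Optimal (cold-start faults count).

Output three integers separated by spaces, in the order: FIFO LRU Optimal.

--- FIFO ---
  step 0: ref 4 -> FAULT, frames=[4,-] (faults so far: 1)
  step 1: ref 4 -> HIT, frames=[4,-] (faults so far: 1)
  step 2: ref 3 -> FAULT, frames=[4,3] (faults so far: 2)
  step 3: ref 2 -> FAULT, evict 4, frames=[2,3] (faults so far: 3)
  step 4: ref 4 -> FAULT, evict 3, frames=[2,4] (faults so far: 4)
  step 5: ref 3 -> FAULT, evict 2, frames=[3,4] (faults so far: 5)
  step 6: ref 4 -> HIT, frames=[3,4] (faults so far: 5)
  step 7: ref 5 -> FAULT, evict 4, frames=[3,5] (faults so far: 6)
  step 8: ref 2 -> FAULT, evict 3, frames=[2,5] (faults so far: 7)
  step 9: ref 5 -> HIT, frames=[2,5] (faults so far: 7)
  step 10: ref 1 -> FAULT, evict 5, frames=[2,1] (faults so far: 8)
  step 11: ref 6 -> FAULT, evict 2, frames=[6,1] (faults so far: 9)
  step 12: ref 6 -> HIT, frames=[6,1] (faults so far: 9)
  step 13: ref 3 -> FAULT, evict 1, frames=[6,3] (faults so far: 10)
  step 14: ref 2 -> FAULT, evict 6, frames=[2,3] (faults so far: 11)
  FIFO total faults: 11
--- LRU ---
  step 0: ref 4 -> FAULT, frames=[4,-] (faults so far: 1)
  step 1: ref 4 -> HIT, frames=[4,-] (faults so far: 1)
  step 2: ref 3 -> FAULT, frames=[4,3] (faults so far: 2)
  step 3: ref 2 -> FAULT, evict 4, frames=[2,3] (faults so far: 3)
  step 4: ref 4 -> FAULT, evict 3, frames=[2,4] (faults so far: 4)
  step 5: ref 3 -> FAULT, evict 2, frames=[3,4] (faults so far: 5)
  step 6: ref 4 -> HIT, frames=[3,4] (faults so far: 5)
  step 7: ref 5 -> FAULT, evict 3, frames=[5,4] (faults so far: 6)
  step 8: ref 2 -> FAULT, evict 4, frames=[5,2] (faults so far: 7)
  step 9: ref 5 -> HIT, frames=[5,2] (faults so far: 7)
  step 10: ref 1 -> FAULT, evict 2, frames=[5,1] (faults so far: 8)
  step 11: ref 6 -> FAULT, evict 5, frames=[6,1] (faults so far: 9)
  step 12: ref 6 -> HIT, frames=[6,1] (faults so far: 9)
  step 13: ref 3 -> FAULT, evict 1, frames=[6,3] (faults so far: 10)
  step 14: ref 2 -> FAULT, evict 6, frames=[2,3] (faults so far: 11)
  LRU total faults: 11
--- Optimal ---
  step 0: ref 4 -> FAULT, frames=[4,-] (faults so far: 1)
  step 1: ref 4 -> HIT, frames=[4,-] (faults so far: 1)
  step 2: ref 3 -> FAULT, frames=[4,3] (faults so far: 2)
  step 3: ref 2 -> FAULT, evict 3, frames=[4,2] (faults so far: 3)
  step 4: ref 4 -> HIT, frames=[4,2] (faults so far: 3)
  step 5: ref 3 -> FAULT, evict 2, frames=[4,3] (faults so far: 4)
  step 6: ref 4 -> HIT, frames=[4,3] (faults so far: 4)
  step 7: ref 5 -> FAULT, evict 4, frames=[5,3] (faults so far: 5)
  step 8: ref 2 -> FAULT, evict 3, frames=[5,2] (faults so far: 6)
  step 9: ref 5 -> HIT, frames=[5,2] (faults so far: 6)
  step 10: ref 1 -> FAULT, evict 5, frames=[1,2] (faults so far: 7)
  step 11: ref 6 -> FAULT, evict 1, frames=[6,2] (faults so far: 8)
  step 12: ref 6 -> HIT, frames=[6,2] (faults so far: 8)
  step 13: ref 3 -> FAULT, evict 6, frames=[3,2] (faults so far: 9)
  step 14: ref 2 -> HIT, frames=[3,2] (faults so far: 9)
  Optimal total faults: 9

Answer: 11 11 9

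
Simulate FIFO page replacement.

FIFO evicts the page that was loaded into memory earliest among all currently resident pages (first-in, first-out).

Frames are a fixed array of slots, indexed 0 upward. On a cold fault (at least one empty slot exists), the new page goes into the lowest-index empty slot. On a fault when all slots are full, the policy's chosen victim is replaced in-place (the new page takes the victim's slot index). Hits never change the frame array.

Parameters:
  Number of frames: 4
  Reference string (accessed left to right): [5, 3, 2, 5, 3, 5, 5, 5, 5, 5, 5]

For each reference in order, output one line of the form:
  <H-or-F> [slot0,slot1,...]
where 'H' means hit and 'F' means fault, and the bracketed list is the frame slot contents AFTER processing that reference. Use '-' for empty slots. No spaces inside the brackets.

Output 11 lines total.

F [5,-,-,-]
F [5,3,-,-]
F [5,3,2,-]
H [5,3,2,-]
H [5,3,2,-]
H [5,3,2,-]
H [5,3,2,-]
H [5,3,2,-]
H [5,3,2,-]
H [5,3,2,-]
H [5,3,2,-]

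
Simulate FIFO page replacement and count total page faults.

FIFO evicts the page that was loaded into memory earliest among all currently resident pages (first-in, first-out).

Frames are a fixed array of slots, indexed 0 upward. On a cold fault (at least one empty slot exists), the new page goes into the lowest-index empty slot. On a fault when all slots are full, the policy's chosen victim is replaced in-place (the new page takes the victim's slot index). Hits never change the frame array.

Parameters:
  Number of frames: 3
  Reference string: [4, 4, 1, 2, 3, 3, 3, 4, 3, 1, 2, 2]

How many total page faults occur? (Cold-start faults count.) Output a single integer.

Step 0: ref 4 → FAULT, frames=[4,-,-]
Step 1: ref 4 → HIT, frames=[4,-,-]
Step 2: ref 1 → FAULT, frames=[4,1,-]
Step 3: ref 2 → FAULT, frames=[4,1,2]
Step 4: ref 3 → FAULT (evict 4), frames=[3,1,2]
Step 5: ref 3 → HIT, frames=[3,1,2]
Step 6: ref 3 → HIT, frames=[3,1,2]
Step 7: ref 4 → FAULT (evict 1), frames=[3,4,2]
Step 8: ref 3 → HIT, frames=[3,4,2]
Step 9: ref 1 → FAULT (evict 2), frames=[3,4,1]
Step 10: ref 2 → FAULT (evict 3), frames=[2,4,1]
Step 11: ref 2 → HIT, frames=[2,4,1]
Total faults: 7

Answer: 7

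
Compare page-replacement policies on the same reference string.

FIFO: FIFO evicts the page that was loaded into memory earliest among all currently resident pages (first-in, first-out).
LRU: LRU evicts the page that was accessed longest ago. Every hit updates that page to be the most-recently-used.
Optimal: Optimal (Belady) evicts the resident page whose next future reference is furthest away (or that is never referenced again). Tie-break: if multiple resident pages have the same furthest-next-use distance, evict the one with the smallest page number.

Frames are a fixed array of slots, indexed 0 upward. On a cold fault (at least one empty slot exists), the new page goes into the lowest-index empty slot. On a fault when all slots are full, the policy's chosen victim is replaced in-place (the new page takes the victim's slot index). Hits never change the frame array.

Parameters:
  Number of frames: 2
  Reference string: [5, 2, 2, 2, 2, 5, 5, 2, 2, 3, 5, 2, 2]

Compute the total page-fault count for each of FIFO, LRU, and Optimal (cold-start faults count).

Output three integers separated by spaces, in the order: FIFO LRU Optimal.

Answer: 5 5 4

Derivation:
--- FIFO ---
  step 0: ref 5 -> FAULT, frames=[5,-] (faults so far: 1)
  step 1: ref 2 -> FAULT, frames=[5,2] (faults so far: 2)
  step 2: ref 2 -> HIT, frames=[5,2] (faults so far: 2)
  step 3: ref 2 -> HIT, frames=[5,2] (faults so far: 2)
  step 4: ref 2 -> HIT, frames=[5,2] (faults so far: 2)
  step 5: ref 5 -> HIT, frames=[5,2] (faults so far: 2)
  step 6: ref 5 -> HIT, frames=[5,2] (faults so far: 2)
  step 7: ref 2 -> HIT, frames=[5,2] (faults so far: 2)
  step 8: ref 2 -> HIT, frames=[5,2] (faults so far: 2)
  step 9: ref 3 -> FAULT, evict 5, frames=[3,2] (faults so far: 3)
  step 10: ref 5 -> FAULT, evict 2, frames=[3,5] (faults so far: 4)
  step 11: ref 2 -> FAULT, evict 3, frames=[2,5] (faults so far: 5)
  step 12: ref 2 -> HIT, frames=[2,5] (faults so far: 5)
  FIFO total faults: 5
--- LRU ---
  step 0: ref 5 -> FAULT, frames=[5,-] (faults so far: 1)
  step 1: ref 2 -> FAULT, frames=[5,2] (faults so far: 2)
  step 2: ref 2 -> HIT, frames=[5,2] (faults so far: 2)
  step 3: ref 2 -> HIT, frames=[5,2] (faults so far: 2)
  step 4: ref 2 -> HIT, frames=[5,2] (faults so far: 2)
  step 5: ref 5 -> HIT, frames=[5,2] (faults so far: 2)
  step 6: ref 5 -> HIT, frames=[5,2] (faults so far: 2)
  step 7: ref 2 -> HIT, frames=[5,2] (faults so far: 2)
  step 8: ref 2 -> HIT, frames=[5,2] (faults so far: 2)
  step 9: ref 3 -> FAULT, evict 5, frames=[3,2] (faults so far: 3)
  step 10: ref 5 -> FAULT, evict 2, frames=[3,5] (faults so far: 4)
  step 11: ref 2 -> FAULT, evict 3, frames=[2,5] (faults so far: 5)
  step 12: ref 2 -> HIT, frames=[2,5] (faults so far: 5)
  LRU total faults: 5
--- Optimal ---
  step 0: ref 5 -> FAULT, frames=[5,-] (faults so far: 1)
  step 1: ref 2 -> FAULT, frames=[5,2] (faults so far: 2)
  step 2: ref 2 -> HIT, frames=[5,2] (faults so far: 2)
  step 3: ref 2 -> HIT, frames=[5,2] (faults so far: 2)
  step 4: ref 2 -> HIT, frames=[5,2] (faults so far: 2)
  step 5: ref 5 -> HIT, frames=[5,2] (faults so far: 2)
  step 6: ref 5 -> HIT, frames=[5,2] (faults so far: 2)
  step 7: ref 2 -> HIT, frames=[5,2] (faults so far: 2)
  step 8: ref 2 -> HIT, frames=[5,2] (faults so far: 2)
  step 9: ref 3 -> FAULT, evict 2, frames=[5,3] (faults so far: 3)
  step 10: ref 5 -> HIT, frames=[5,3] (faults so far: 3)
  step 11: ref 2 -> FAULT, evict 3, frames=[5,2] (faults so far: 4)
  step 12: ref 2 -> HIT, frames=[5,2] (faults so far: 4)
  Optimal total faults: 4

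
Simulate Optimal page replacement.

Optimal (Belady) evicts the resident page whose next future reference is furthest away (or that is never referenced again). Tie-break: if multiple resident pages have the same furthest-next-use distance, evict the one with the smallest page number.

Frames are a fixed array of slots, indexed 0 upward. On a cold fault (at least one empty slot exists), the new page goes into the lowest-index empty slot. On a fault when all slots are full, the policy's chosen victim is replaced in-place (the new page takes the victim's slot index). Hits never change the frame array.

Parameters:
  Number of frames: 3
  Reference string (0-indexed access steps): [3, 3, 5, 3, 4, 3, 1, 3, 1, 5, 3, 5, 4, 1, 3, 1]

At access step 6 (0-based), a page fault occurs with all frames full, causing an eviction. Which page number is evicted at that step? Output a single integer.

Answer: 4

Derivation:
Step 0: ref 3 -> FAULT, frames=[3,-,-]
Step 1: ref 3 -> HIT, frames=[3,-,-]
Step 2: ref 5 -> FAULT, frames=[3,5,-]
Step 3: ref 3 -> HIT, frames=[3,5,-]
Step 4: ref 4 -> FAULT, frames=[3,5,4]
Step 5: ref 3 -> HIT, frames=[3,5,4]
Step 6: ref 1 -> FAULT, evict 4, frames=[3,5,1]
At step 6: evicted page 4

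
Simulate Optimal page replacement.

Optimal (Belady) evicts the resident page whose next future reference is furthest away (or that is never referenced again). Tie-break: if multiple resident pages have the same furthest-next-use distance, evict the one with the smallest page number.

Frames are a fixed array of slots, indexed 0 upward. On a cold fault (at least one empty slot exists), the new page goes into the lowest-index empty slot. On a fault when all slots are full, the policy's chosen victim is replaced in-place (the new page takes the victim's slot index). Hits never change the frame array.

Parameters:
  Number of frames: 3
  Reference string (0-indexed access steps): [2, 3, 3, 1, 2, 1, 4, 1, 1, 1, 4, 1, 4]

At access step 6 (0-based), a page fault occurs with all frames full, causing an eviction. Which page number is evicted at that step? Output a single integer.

Answer: 2

Derivation:
Step 0: ref 2 -> FAULT, frames=[2,-,-]
Step 1: ref 3 -> FAULT, frames=[2,3,-]
Step 2: ref 3 -> HIT, frames=[2,3,-]
Step 3: ref 1 -> FAULT, frames=[2,3,1]
Step 4: ref 2 -> HIT, frames=[2,3,1]
Step 5: ref 1 -> HIT, frames=[2,3,1]
Step 6: ref 4 -> FAULT, evict 2, frames=[4,3,1]
At step 6: evicted page 2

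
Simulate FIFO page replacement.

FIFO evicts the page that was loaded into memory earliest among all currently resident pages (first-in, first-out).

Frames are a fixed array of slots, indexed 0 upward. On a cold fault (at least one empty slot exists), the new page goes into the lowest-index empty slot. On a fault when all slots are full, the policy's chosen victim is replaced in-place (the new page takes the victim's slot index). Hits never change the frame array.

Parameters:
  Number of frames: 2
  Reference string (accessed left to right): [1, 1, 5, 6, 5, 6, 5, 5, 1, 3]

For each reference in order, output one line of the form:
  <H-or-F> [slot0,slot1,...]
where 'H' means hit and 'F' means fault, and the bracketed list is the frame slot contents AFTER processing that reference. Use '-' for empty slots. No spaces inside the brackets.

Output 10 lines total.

F [1,-]
H [1,-]
F [1,5]
F [6,5]
H [6,5]
H [6,5]
H [6,5]
H [6,5]
F [6,1]
F [3,1]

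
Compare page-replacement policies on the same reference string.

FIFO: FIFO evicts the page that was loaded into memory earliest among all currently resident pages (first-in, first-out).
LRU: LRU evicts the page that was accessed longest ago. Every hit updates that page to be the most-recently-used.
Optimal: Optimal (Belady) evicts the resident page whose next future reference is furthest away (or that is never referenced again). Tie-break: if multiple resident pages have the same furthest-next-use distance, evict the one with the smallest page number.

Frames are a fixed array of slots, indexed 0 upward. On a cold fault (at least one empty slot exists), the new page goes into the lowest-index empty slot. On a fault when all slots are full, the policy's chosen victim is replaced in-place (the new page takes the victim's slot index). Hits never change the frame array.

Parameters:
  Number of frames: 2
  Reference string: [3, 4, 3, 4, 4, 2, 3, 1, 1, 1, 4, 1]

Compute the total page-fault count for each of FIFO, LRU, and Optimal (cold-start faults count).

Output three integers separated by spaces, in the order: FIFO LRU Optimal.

Answer: 6 6 5

Derivation:
--- FIFO ---
  step 0: ref 3 -> FAULT, frames=[3,-] (faults so far: 1)
  step 1: ref 4 -> FAULT, frames=[3,4] (faults so far: 2)
  step 2: ref 3 -> HIT, frames=[3,4] (faults so far: 2)
  step 3: ref 4 -> HIT, frames=[3,4] (faults so far: 2)
  step 4: ref 4 -> HIT, frames=[3,4] (faults so far: 2)
  step 5: ref 2 -> FAULT, evict 3, frames=[2,4] (faults so far: 3)
  step 6: ref 3 -> FAULT, evict 4, frames=[2,3] (faults so far: 4)
  step 7: ref 1 -> FAULT, evict 2, frames=[1,3] (faults so far: 5)
  step 8: ref 1 -> HIT, frames=[1,3] (faults so far: 5)
  step 9: ref 1 -> HIT, frames=[1,3] (faults so far: 5)
  step 10: ref 4 -> FAULT, evict 3, frames=[1,4] (faults so far: 6)
  step 11: ref 1 -> HIT, frames=[1,4] (faults so far: 6)
  FIFO total faults: 6
--- LRU ---
  step 0: ref 3 -> FAULT, frames=[3,-] (faults so far: 1)
  step 1: ref 4 -> FAULT, frames=[3,4] (faults so far: 2)
  step 2: ref 3 -> HIT, frames=[3,4] (faults so far: 2)
  step 3: ref 4 -> HIT, frames=[3,4] (faults so far: 2)
  step 4: ref 4 -> HIT, frames=[3,4] (faults so far: 2)
  step 5: ref 2 -> FAULT, evict 3, frames=[2,4] (faults so far: 3)
  step 6: ref 3 -> FAULT, evict 4, frames=[2,3] (faults so far: 4)
  step 7: ref 1 -> FAULT, evict 2, frames=[1,3] (faults so far: 5)
  step 8: ref 1 -> HIT, frames=[1,3] (faults so far: 5)
  step 9: ref 1 -> HIT, frames=[1,3] (faults so far: 5)
  step 10: ref 4 -> FAULT, evict 3, frames=[1,4] (faults so far: 6)
  step 11: ref 1 -> HIT, frames=[1,4] (faults so far: 6)
  LRU total faults: 6
--- Optimal ---
  step 0: ref 3 -> FAULT, frames=[3,-] (faults so far: 1)
  step 1: ref 4 -> FAULT, frames=[3,4] (faults so far: 2)
  step 2: ref 3 -> HIT, frames=[3,4] (faults so far: 2)
  step 3: ref 4 -> HIT, frames=[3,4] (faults so far: 2)
  step 4: ref 4 -> HIT, frames=[3,4] (faults so far: 2)
  step 5: ref 2 -> FAULT, evict 4, frames=[3,2] (faults so far: 3)
  step 6: ref 3 -> HIT, frames=[3,2] (faults so far: 3)
  step 7: ref 1 -> FAULT, evict 2, frames=[3,1] (faults so far: 4)
  step 8: ref 1 -> HIT, frames=[3,1] (faults so far: 4)
  step 9: ref 1 -> HIT, frames=[3,1] (faults so far: 4)
  step 10: ref 4 -> FAULT, evict 3, frames=[4,1] (faults so far: 5)
  step 11: ref 1 -> HIT, frames=[4,1] (faults so far: 5)
  Optimal total faults: 5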